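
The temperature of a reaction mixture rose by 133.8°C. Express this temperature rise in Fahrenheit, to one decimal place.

For a temperature interval the offset drops out; only the factor 1.8 applies.
133.8 × 1.8 = 240.8.

240.8°F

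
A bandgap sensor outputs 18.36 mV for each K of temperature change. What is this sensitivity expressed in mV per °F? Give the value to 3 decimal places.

The quantity depends on a temperature interval, so only the ratio of degree sizes applies; the offset between the scales is irrelevant.
A change of 1°F is a change of 5/9 K, so per °F the value is 18.36 × 5/9 = 10.200.

10.200 mV per °F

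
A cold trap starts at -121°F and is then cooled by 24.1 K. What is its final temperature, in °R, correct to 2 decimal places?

295.29°R

Initial temperature in Celsius: (-121 - 32) × 5/9 = -85.0000°C.
The 24.1 K change is an interval; Kelvin and Celsius degrees are the same size, so ΔC = -24.1°C.
Final Celsius temperature: -85.0000 - 24.1000 = -109.1000°C.
In Rankine: -109.1000 × 1.8 + 491.67 = 295.29°R.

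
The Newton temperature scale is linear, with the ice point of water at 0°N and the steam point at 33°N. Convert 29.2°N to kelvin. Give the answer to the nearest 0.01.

361.63 K

Linear interpolation between the fixed points: C = (29.2 - 0) × 100 / (33 - 0) = 88.4848°C.
Then 88.4848 + 273.15 = 361.63 K.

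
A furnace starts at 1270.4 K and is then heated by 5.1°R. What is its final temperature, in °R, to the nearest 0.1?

2291.8°R

Initial temperature in Celsius: 1270.4 - 273.15 = 997.2500°C.
The 5.1°R change is an interval, so only the factor 5/9 applies: +5.1 × 5/9 = +2.8333°C.
Final Celsius temperature: 997.2500 + 2.8333 = 1000.0833°C.
In Rankine: 1000.0833 × 1.8 + 491.67 = 2291.8°R.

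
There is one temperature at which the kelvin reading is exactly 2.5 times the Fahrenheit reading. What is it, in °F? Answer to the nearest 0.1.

Let F be the Fahrenheit reading. The kelvin reading is K = 5/9·F + 255.372.
Require K = 2.5·F: 5/9·F + 255.372 = 2.5·F.
(-35/18)·F = -255.372  ⇒  F = 131.3.

131.3°F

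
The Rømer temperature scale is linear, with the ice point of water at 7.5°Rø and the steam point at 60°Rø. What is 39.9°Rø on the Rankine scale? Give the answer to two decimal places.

Linear interpolation between the fixed points: C = (39.9 - 7.5) × 100 / (60 - 7.5) = 61.7143°C.
Then 61.7143 × 1.8 + 491.67 = 602.76°R.

602.76°R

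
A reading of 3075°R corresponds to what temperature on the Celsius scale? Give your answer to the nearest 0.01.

1435.18°C

In Celsius: (3075 - 491.67) × 5/9 = 1435.1833°C.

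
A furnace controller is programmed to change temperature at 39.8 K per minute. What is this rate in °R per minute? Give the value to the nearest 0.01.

The quantity depends on a temperature interval, so only the ratio of degree sizes applies; the offset between the scales is irrelevant.
A change of 1 K is a change of 1.8°R, so 39.8 × 1.8 = 71.64.

71.64 °R/minute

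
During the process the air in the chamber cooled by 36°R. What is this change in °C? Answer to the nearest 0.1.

For a temperature interval the offset drops out; only the factor 5/9 applies.
36 × 5/9 = 20.0.

20.0°C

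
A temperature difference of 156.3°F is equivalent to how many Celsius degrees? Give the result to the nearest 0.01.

An interval of 1°F corresponds to 5/9°C.
156.3 × 5/9 = 86.83.

86.83°C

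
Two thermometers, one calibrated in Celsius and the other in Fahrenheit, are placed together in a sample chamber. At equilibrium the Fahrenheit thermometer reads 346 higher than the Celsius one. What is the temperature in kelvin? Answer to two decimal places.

665.65 K

Let x be the Celsius reading; then the Fahrenheit reading is 1.8·x + 32.
(1.8·x + 32) - x = 346  ⇒  (0.8)·x = 314  ⇒  x = 392.5000°C.
In kelvin: 392.5000 + 273.15 = 665.65 K.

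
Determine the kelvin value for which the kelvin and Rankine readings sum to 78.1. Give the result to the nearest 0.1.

27.9 K

Let K be the kelvin reading. The Rankine reading is R = 1.8·K.
Require K + R = 78.1: (2.8)·K = 78.1.
K = (78.1) / (2.8) = 27.9.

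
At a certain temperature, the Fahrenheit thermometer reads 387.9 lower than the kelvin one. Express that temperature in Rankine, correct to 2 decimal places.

Let x be the kelvin reading; then the Fahrenheit reading is 1.8·x - 459.67.
(1.8·x - 459.67) - x = -387.9  ⇒  (0.8)·x = 71.77  ⇒  x = 89.7125 K.
In Celsius: 89.7125 - 273.15 = -183.4375°C.
In Rankine: -183.4375 × 1.8 + 491.67 = 161.48°R.

161.48°R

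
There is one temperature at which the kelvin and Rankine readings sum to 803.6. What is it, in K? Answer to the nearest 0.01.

287.00 K

Let K be the kelvin reading. The Rankine reading is R = 1.8·K.
Require K + R = 803.6: (2.8)·K = 803.6.
K = (803.6) / (2.8) = 287.00.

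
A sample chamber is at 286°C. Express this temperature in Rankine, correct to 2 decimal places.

In Rankine: 286.0000 × 1.8 + 491.67 = 1006.47°R.

1006.47°R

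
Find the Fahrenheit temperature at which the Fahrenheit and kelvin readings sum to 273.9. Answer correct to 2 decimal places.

11.91°F

Let F be the Fahrenheit reading. The kelvin reading is K = 5/9·F + 255.372.
Require F + K = 273.9: (14/9)·F + 255.372 = 273.9.
F = (273.9 - 255.372) / (14/9) = 11.91.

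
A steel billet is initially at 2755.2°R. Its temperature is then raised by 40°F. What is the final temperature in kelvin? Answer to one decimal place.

1552.9 K

Initial temperature in Celsius: (2755.2 - 491.67) × 5/9 = 1257.5167°C.
The 40°F change is an interval, so only the factor 5/9 applies: +40 × 5/9 = +22.2222°C.
Final Celsius temperature: 1257.5167 + 22.2222 = 1279.7389°C.
In kelvin: 1279.7389 + 273.15 = 1552.9 K.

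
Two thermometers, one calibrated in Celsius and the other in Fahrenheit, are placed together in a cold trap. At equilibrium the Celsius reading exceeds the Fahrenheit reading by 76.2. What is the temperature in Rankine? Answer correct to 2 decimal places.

248.22°R

Let x be the Celsius reading; then the Fahrenheit reading is 1.8·x + 32.
(1.8·x + 32) - x = -76.2  ⇒  (0.8)·x = -108.2  ⇒  x = -135.2500°C.
In Rankine: -135.2500 × 1.8 + 491.67 = 248.22°R.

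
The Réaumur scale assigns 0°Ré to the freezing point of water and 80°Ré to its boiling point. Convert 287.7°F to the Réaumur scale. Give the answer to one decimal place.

First in Celsius: (287.7 - 32) × 5/9 = 142.0556°C.
Linearly onto the Réaumur scale: 0 + (142.0556 / 100) × (80 - 0) = 113.6°Ré.

113.6°Ré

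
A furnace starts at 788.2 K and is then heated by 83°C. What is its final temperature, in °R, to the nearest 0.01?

Initial temperature in Celsius: 788.2 - 273.15 = 515.0500°C.
Final Celsius temperature: 515.0500 + 83.0000 = 598.0500°C.
In Rankine: 598.0500 × 1.8 + 491.67 = 1568.16°R.

1568.16°R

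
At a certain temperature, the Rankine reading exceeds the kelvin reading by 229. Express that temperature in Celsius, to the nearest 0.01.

Let x be the kelvin reading; then the Rankine reading is 1.8·x.
(1.8·x) - x = 229  ⇒  (0.8)·x = 229  ⇒  x = 286.2500 K.
In Celsius: 286.25 - 273.15 = 13.10°C.

13.10°C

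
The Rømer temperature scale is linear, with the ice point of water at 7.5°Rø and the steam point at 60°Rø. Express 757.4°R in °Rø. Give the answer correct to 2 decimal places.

85.00°Rø

First in Celsius: (757.4 - 491.67) × 5/9 = 147.6278°C.
Linearly onto the Rømer scale: 7.5 + (147.6278 / 100) × (60 - 7.5) = 85.00°Rø.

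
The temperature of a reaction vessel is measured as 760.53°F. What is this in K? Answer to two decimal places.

677.89 K

In Celsius: (760.53 - 32) × 5/9 = 404.7389°C.
In kelvin: 404.7389 + 273.15 = 677.89 K.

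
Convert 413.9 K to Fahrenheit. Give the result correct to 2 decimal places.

285.35°F

In Celsius: 413.9 - 273.15 = 140.7500°C.
In Fahrenheit: 140.7500 × 1.8 + 32 = 285.35°F.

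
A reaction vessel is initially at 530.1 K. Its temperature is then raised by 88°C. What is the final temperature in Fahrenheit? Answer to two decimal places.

652.91°F

Initial temperature in Celsius: 530.1 - 273.15 = 256.9500°C.
Final Celsius temperature: 256.9500 + 88.0000 = 344.9500°C.
In Fahrenheit: 344.9500 × 1.8 + 32 = 652.91°F.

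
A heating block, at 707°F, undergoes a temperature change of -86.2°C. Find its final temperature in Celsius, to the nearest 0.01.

Initial temperature in Celsius: (707 - 32) × 5/9 = 375.0000°C.
Final Celsius temperature: 375.0000 - 86.2000 = 288.8000°C.

288.80°C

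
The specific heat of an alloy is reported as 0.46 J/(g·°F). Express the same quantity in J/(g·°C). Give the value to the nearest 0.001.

Since only a temperature interval is involved, the additive offset between the scales drops out.
A change of 1°C is a change of 1.8°F, so per °C the value is 0.46 × 1.8 = 0.828.

0.828 J/(g·°C)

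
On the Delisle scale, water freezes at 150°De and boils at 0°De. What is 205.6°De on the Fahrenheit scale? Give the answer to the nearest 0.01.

-34.72°F

Linear interpolation between the fixed points: C = (205.6 - 150) × 100 / (0 - 150) = -37.0667°C.
Then -37.0667 × 1.8 + 32 = -34.72°F.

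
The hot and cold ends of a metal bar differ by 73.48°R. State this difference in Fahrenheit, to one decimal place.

Rankine and Fahrenheit degrees are the same size, so the interval is unchanged: 73.5.

73.5°F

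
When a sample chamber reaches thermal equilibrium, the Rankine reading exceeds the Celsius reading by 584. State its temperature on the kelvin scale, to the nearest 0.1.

388.6 K

Let x be the Celsius reading; then the Rankine reading is 1.8·x + 491.67.
(1.8·x + 491.67) - x = 584  ⇒  (0.8)·x = 92.33  ⇒  x = 115.4125°C.
In kelvin: 115.4125 + 273.15 = 388.6 K.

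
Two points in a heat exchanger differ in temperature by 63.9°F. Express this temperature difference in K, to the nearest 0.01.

For a temperature interval the offset drops out; only the factor 5/9 applies.
63.9 × 5/9 = 35.50.

35.50 K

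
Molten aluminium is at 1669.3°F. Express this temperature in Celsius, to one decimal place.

In Celsius: (1669.3 - 32) × 5/9 = 909.6111°C.

909.6°C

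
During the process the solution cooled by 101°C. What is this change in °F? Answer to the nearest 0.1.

For a temperature interval the offset drops out; only the factor 1.8 applies.
101 × 1.8 = 181.8.

181.8°F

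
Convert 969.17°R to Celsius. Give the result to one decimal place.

265.3°C

In Celsius: (969.17 - 491.67) × 5/9 = 265.2778°C.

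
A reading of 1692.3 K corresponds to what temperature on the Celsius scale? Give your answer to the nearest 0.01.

1419.15°C

In Celsius: 1692.3 - 273.15 = 1419.1500°C.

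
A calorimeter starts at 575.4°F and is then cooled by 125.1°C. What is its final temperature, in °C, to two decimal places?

Initial temperature in Celsius: (575.4 - 32) × 5/9 = 301.8889°C.
Final Celsius temperature: 301.8889 - 125.1000 = 176.7889°C.

176.79°C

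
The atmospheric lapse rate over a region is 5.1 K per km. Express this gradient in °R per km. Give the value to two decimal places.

9.18 °R/km

Since only a temperature interval is involved, the additive offset between the scales drops out.
A change of 1 K is a change of 1.8°R, so 5.1 × 1.8 = 9.18.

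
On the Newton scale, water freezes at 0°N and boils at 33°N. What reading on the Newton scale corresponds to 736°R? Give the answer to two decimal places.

First in Celsius: (736 - 491.67) × 5/9 = 135.7389°C.
Linearly onto the Newton scale: 0 + (135.7389 / 100) × (33 - 0) = 44.79°N.

44.79°N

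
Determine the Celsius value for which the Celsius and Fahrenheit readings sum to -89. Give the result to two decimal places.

-43.21°C

Let C be the Celsius reading. The Fahrenheit reading is F = 1.8·C + 32.
Require C + F = -89: (2.8)·C + 32 = -89.
C = (-89 - 32) / (2.8) = -43.21.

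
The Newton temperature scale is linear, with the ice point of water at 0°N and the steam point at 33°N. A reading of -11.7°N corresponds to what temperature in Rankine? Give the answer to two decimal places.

427.85°R

Linear interpolation between the fixed points: C = (-11.7 - 0) × 100 / (33 - 0) = -35.4545°C.
Then -35.4545 × 1.8 + 491.67 = 427.85°R.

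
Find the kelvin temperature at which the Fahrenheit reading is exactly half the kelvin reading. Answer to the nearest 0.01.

353.59 K

Let K be the kelvin reading. The Fahrenheit reading is F = 1.8·K - 459.67.
Require F = 0.5·K: 1.8·K - 459.67 = 0.5·K.
(1.3)·K = 459.67  ⇒  K = 353.59.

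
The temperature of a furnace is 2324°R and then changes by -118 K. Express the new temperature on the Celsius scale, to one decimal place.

Initial temperature in Celsius: (2324 - 491.67) × 5/9 = 1017.9611°C.
The 118 K change is an interval; Kelvin and Celsius degrees are the same size, so ΔC = -118°C.
Final Celsius temperature: 1017.9611 - 118.0000 = 899.9611°C.

900.0°C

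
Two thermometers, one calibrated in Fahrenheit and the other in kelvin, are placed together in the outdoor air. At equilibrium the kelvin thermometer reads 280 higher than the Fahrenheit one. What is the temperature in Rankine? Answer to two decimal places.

Let x be the Fahrenheit reading; then the kelvin reading is 5/9·x + 255.372.
(5/9·x + 255.372) - x = 280  ⇒  (-4/9)·x = 24.6278  ⇒  x = -55.4125°F.
In Celsius: (-55.4125 - 32) × 5/9 = -48.5625°C.
In Rankine: -48.5625 × 1.8 + 491.67 = 404.26°R.

404.26°R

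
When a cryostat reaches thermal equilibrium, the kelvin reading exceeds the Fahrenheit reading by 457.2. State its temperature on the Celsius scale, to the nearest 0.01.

Let x be the kelvin reading; then the Fahrenheit reading is 1.8·x - 459.67.
(1.8·x - 459.67) - x = -457.2  ⇒  (0.8)·x = 2.47  ⇒  x = 3.0875 K.
In Celsius: 3.0875 - 273.15 = -270.06°C.

-270.06°C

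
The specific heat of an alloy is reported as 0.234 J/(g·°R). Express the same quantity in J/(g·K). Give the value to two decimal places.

Since only a temperature interval is involved, the additive offset between the scales drops out.
A change of 1 K is a change of 1.8°R, so per K the value is 0.234 × 1.8 = 0.42.

0.42 J/(g·K)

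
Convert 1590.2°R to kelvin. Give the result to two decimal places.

883.44 K

In Celsius: (1590.2 - 491.67) × 5/9 = 610.2944°C.
In kelvin: 610.2944 + 273.15 = 883.44 K.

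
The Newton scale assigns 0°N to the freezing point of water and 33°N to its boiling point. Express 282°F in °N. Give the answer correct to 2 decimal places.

First in Celsius: (282 - 32) × 5/9 = 138.8889°C.
Linearly onto the Newton scale: 0 + (138.8889 / 100) × (33 - 0) = 45.83°N.

45.83°N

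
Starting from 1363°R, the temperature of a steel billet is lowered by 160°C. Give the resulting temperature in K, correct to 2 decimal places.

Initial temperature in Celsius: (1363 - 491.67) × 5/9 = 484.0722°C.
Final Celsius temperature: 484.0722 - 160.0000 = 324.0722°C.
In kelvin: 324.0722 + 273.15 = 597.22 K.

597.22 K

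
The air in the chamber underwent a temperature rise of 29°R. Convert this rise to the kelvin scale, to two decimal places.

16.11 K

For a temperature interval the offset drops out; only the factor 5/9 applies.
29 × 5/9 = 16.11.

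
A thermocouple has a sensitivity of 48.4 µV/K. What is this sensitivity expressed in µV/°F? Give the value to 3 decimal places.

Since only a temperature interval is involved, the additive offset between the scales drops out.
A change of 1°F is a change of 5/9 K, so per °F the value is 48.4 × 5/9 = 26.889.

26.889 µV/°F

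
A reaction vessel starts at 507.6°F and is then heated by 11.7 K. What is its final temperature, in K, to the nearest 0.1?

549.1 K

Initial temperature in Celsius: (507.6 - 32) × 5/9 = 264.2222°C.
The 11.7 K change is an interval; Kelvin and Celsius degrees are the same size, so ΔC = +11.7°C.
Final Celsius temperature: 264.2222 + 11.7000 = 275.9222°C.
In kelvin: 275.9222 + 273.15 = 549.1 K.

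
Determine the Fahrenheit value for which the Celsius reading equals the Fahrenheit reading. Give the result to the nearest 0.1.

-40.0°F

Let F be the Fahrenheit reading. The Celsius reading is C = 5/9·F - 17.7778.
Set C = F: 5/9·F - 17.7778 = F.
(-4/9)·F = 17.7778  ⇒  F = -40.0.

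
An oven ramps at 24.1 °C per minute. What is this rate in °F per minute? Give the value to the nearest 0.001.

43.380 °F/minute

The quantity depends on a temperature interval, so only the ratio of degree sizes applies; the offset between the scales is irrelevant.
A change of 1°C is a change of 1.8°F, so 24.1 × 1.8 = 43.380.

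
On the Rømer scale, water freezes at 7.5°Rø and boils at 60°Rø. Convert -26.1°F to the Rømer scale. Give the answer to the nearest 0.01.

First in Celsius: (-26.1 - 32) × 5/9 = -32.2778°C.
Linearly onto the Rømer scale: 7.5 + (-32.2778 / 100) × (60 - 7.5) = -9.45°Rø.

-9.45°Rø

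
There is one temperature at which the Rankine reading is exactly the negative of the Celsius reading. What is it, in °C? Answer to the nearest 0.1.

-175.6°C

Let C be the Celsius reading. The Rankine reading is R = 1.8·C + 491.67.
Require R = -1·C: 1.8·C + 491.67 = -1·C.
(2.8)·C = -491.67  ⇒  C = -175.6.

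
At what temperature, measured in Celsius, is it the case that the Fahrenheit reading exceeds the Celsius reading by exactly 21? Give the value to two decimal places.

Let C be the Celsius reading. The Fahrenheit reading is F = 1.8·C + 32.
Require F - C = 21: (0.8)·C + 32 = 21.
C = (21 - 32) / (0.8) = -13.75.

-13.75°C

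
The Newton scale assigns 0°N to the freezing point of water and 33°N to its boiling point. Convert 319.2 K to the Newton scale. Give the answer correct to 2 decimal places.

15.20°N

First in Celsius: 319.2 - 273.15 = 46.0500°C.
Linearly onto the Newton scale: 0 + (46.0500 / 100) × (33 - 0) = 15.20°N.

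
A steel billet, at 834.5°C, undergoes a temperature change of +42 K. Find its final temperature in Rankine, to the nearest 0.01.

2069.37°R

The 42 K change is an interval; Kelvin and Celsius degrees are the same size, so ΔC = +42°C.
Final Celsius temperature: 834.5000 + 42.0000 = 876.5000°C.
In Rankine: 876.5000 × 1.8 + 491.67 = 2069.37°R.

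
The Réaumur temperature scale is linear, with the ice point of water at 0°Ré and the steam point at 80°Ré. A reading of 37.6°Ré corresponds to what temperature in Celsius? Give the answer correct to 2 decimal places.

47.00°C

Linear interpolation between the fixed points: C = (37.6 - 0) × 100 / (80 - 0) = 47.0000°C.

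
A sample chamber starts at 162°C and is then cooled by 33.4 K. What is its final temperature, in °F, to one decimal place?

The 33.4 K change is an interval; Kelvin and Celsius degrees are the same size, so ΔC = -33.4°C.
Final Celsius temperature: 162.0000 - 33.4000 = 128.6000°C.
In Fahrenheit: 128.6000 × 1.8 + 32 = 263.5°F.

263.5°F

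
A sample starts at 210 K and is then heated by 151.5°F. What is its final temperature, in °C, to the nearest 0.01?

21.02°C

Initial temperature in Celsius: 210 - 273.15 = -63.1500°C.
The 151.5°F change is an interval, so only the factor 5/9 applies: +151.5 × 5/9 = +84.1667°C.
Final Celsius temperature: -63.1500 + 84.1667 = 21.0167°C.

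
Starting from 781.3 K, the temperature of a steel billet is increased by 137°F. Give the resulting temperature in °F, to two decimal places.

1083.67°F

Initial temperature in Celsius: 781.3 - 273.15 = 508.1500°C.
The 137°F change is an interval, so only the factor 5/9 applies: +137 × 5/9 = +76.1111°C.
Final Celsius temperature: 508.1500 + 76.1111 = 584.2611°C.
In Fahrenheit: 584.2611 × 1.8 + 32 = 1083.67°F.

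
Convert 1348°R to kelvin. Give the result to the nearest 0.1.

In Celsius: (1348 - 491.67) × 5/9 = 475.7389°C.
In kelvin: 475.7389 + 273.15 = 748.9 K.

748.9 K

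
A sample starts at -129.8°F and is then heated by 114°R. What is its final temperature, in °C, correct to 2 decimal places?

Initial temperature in Celsius: (-129.8 - 32) × 5/9 = -89.8889°C.
The 114°R change is an interval, so only the factor 5/9 applies: +114 × 5/9 = +63.3333°C.
Final Celsius temperature: -89.8889 + 63.3333 = -26.5556°C.

-26.56°C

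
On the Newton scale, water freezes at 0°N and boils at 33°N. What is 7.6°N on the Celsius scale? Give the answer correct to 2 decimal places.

Linear interpolation between the fixed points: C = (7.6 - 0) × 100 / (33 - 0) = 23.0303°C.

23.03°C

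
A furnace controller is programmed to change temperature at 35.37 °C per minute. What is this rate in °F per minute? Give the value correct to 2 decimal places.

63.67 °F/minute

The quantity depends on a temperature interval, so only the ratio of degree sizes applies; the offset between the scales is irrelevant.
A change of 1°C is a change of 1.8°F, so 35.37 × 1.8 = 63.67.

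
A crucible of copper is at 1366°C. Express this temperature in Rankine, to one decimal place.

2950.5°R

In Rankine: 1366.0000 × 1.8 + 491.67 = 2950.5°R.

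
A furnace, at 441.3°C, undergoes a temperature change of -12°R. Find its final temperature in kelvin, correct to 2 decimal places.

707.78 K

The 12°R change is an interval, so only the factor 5/9 applies: -12 × 5/9 = -6.6667°C.
Final Celsius temperature: 441.3000 - 6.6667 = 434.6333°C.
In kelvin: 434.6333 + 273.15 = 707.78 K.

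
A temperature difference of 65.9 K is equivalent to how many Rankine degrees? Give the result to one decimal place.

118.6°R

Only the scale ratio 1.8 matters for a change in temperature.
65.9 × 1.8 = 118.6.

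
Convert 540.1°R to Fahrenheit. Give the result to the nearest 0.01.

In Celsius: (540.1 - 491.67) × 5/9 = 26.9056°C.
In Fahrenheit: 26.9056 × 1.8 + 32 = 80.43°F.

80.43°F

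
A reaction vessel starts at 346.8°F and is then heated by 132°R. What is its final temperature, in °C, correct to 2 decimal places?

Initial temperature in Celsius: (346.8 - 32) × 5/9 = 174.8889°C.
The 132°R change is an interval, so only the factor 5/9 applies: +132 × 5/9 = +73.3333°C.
Final Celsius temperature: 174.8889 + 73.3333 = 248.2222°C.

248.22°C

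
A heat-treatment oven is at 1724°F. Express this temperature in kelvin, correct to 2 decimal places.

In Celsius: (1724 - 32) × 5/9 = 940.0000°C.
In kelvin: 940.0000 + 273.15 = 1213.15 K.

1213.15 K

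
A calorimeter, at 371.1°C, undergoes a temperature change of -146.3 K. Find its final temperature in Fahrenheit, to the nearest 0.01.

The 146.3 K change is an interval; Kelvin and Celsius degrees are the same size, so ΔC = -146.3°C.
Final Celsius temperature: 371.1000 - 146.3000 = 224.8000°C.
In Fahrenheit: 224.8000 × 1.8 + 32 = 436.64°F.

436.64°F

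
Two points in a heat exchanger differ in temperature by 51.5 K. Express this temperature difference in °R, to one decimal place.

Only the scale ratio 1.8 matters for a change in temperature.
51.5 × 1.8 = 92.7.

92.7°R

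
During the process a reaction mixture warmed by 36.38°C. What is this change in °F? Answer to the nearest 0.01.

65.48°F

An interval of 1°C corresponds to 1.8°F.
36.38 × 1.8 = 65.48.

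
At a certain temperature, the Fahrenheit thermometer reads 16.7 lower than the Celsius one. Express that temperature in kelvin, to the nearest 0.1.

Let x be the Celsius reading; then the Fahrenheit reading is 1.8·x + 32.
(1.8·x + 32) - x = -16.7  ⇒  (0.8)·x = -48.7  ⇒  x = -60.8750°C.
In kelvin: -60.8750 + 273.15 = 212.3 K.

212.3 K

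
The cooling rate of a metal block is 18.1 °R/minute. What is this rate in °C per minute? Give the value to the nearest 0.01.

The quantity depends on a temperature interval, so only the ratio of degree sizes applies; the offset between the scales is irrelevant.
A change of 1°R is a change of 5/9°C, so 18.1 × 5/9 = 10.06.

10.06 °C/minute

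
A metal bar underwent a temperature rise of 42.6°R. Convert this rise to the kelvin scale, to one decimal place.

Only the scale ratio 5/9 matters for a change in temperature.
42.6 × 5/9 = 23.7.

23.7 K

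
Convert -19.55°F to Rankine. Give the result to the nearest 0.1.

In Celsius: (-19.55 - 32) × 5/9 = -28.6389°C.
In Rankine: -28.6389 × 1.8 + 491.67 = 440.1°R.

440.1°R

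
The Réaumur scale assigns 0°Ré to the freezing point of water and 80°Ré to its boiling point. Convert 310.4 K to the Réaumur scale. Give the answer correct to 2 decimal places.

29.80°Ré

First in Celsius: 310.4 - 273.15 = 37.2500°C.
Linearly onto the Réaumur scale: 0 + (37.2500 / 100) × (80 - 0) = 29.80°Ré.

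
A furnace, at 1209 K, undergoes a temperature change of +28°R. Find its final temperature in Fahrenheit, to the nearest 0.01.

1744.53°F

Initial temperature in Celsius: 1209 - 273.15 = 935.8500°C.
The 28°R change is an interval, so only the factor 5/9 applies: +28 × 5/9 = +15.5556°C.
Final Celsius temperature: 935.8500 + 15.5556 = 951.4056°C.
In Fahrenheit: 951.4056 × 1.8 + 32 = 1744.53°F.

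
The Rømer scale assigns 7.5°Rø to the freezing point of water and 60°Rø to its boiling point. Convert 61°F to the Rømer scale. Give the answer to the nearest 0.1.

First in Celsius: (61 - 32) × 5/9 = 16.1111°C.
Linearly onto the Rømer scale: 7.5 + (16.1111 / 100) × (60 - 7.5) = 16.0°Rø.

16.0°Rø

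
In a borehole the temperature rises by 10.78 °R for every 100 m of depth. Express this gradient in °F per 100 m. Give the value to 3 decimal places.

10.780 °F/100 m

Since only a temperature interval is involved, the additive offset between the scales drops out.
A change of 1°R is a change of 1°F, so 10.78 × 1 = 10.780.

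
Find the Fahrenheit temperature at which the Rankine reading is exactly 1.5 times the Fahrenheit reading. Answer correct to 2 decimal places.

919.34°F

Let F be the Fahrenheit reading. The Rankine reading is R = 1·F + 459.67.
Require R = 1.5·F: 1·F + 459.67 = 1.5·F.
(-0.5)·F = -459.67  ⇒  F = 919.34.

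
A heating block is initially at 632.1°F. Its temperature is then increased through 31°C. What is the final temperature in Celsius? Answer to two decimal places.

364.39°C

Initial temperature in Celsius: (632.1 - 32) × 5/9 = 333.3889°C.
Final Celsius temperature: 333.3889 + 31.0000 = 364.3889°C.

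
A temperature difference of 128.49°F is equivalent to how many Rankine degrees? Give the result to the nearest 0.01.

128.49°R

Fahrenheit and Rankine degrees are the same size, so the interval is unchanged: 128.49.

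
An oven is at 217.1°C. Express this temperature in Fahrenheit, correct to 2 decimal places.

In Fahrenheit: 217.1000 × 1.8 + 32 = 422.78°F.

422.78°F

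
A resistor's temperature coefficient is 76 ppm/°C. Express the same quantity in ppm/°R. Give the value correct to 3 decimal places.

42.222 ppm/°R

The quantity depends on a temperature interval, so only the ratio of degree sizes applies; the offset between the scales is irrelevant.
A change of 1°R is a change of 5/9°C, so per °R the value is 76 × 5/9 = 42.222.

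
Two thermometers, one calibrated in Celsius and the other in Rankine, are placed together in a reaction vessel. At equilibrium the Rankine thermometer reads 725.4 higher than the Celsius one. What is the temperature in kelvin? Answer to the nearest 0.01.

565.31 K

Let x be the Celsius reading; then the Rankine reading is 1.8·x + 491.67.
(1.8·x + 491.67) - x = 725.4  ⇒  (0.8)·x = 233.73  ⇒  x = 292.1625°C.
In kelvin: 292.1625 + 273.15 = 565.31 K.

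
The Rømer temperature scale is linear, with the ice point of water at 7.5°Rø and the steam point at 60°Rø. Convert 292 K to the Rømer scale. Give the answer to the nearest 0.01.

17.40°Rø

First in Celsius: 292 - 273.15 = 18.8500°C.
Linearly onto the Rømer scale: 7.5 + (18.8500 / 100) × (60 - 7.5) = 17.40°Rø.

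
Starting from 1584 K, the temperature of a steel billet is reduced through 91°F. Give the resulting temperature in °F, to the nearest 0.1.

Initial temperature in Celsius: 1584 - 273.15 = 1310.8500°C.
The 91°F change is an interval, so only the factor 5/9 applies: -91 × 5/9 = -50.5556°C.
Final Celsius temperature: 1310.8500 - 50.5556 = 1260.2944°C.
In Fahrenheit: 1260.2944 × 1.8 + 32 = 2300.5°F.

2300.5°F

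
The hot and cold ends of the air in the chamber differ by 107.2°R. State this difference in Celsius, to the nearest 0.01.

59.56°C

Only the scale ratio 5/9 matters for a change in temperature.
107.2 × 5/9 = 59.56.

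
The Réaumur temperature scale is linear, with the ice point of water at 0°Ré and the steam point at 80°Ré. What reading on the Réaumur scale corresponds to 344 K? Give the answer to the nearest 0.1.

First in Celsius: 344 - 273.15 = 70.8500°C.
Linearly onto the Réaumur scale: 0 + (70.8500 / 100) × (80 - 0) = 56.7°Ré.

56.7°Ré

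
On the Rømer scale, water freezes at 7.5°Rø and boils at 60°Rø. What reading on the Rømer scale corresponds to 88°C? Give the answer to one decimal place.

53.7°Rø

Linearly onto the Rømer scale: 7.5 + (88.0000 / 100) × (60 - 7.5) = 53.7°Rø.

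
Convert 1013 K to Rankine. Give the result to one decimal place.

In Celsius: 1013 - 273.15 = 739.8500°C.
In Rankine: 739.8500 × 1.8 + 491.67 = 1823.4°R.

1823.4°R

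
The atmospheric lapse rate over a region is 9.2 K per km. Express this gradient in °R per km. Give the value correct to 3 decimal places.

The quantity depends on a temperature interval, so only the ratio of degree sizes applies; the offset between the scales is irrelevant.
A change of 1 K is a change of 1.8°R, so 9.2 × 1.8 = 16.560.

16.560 °R/km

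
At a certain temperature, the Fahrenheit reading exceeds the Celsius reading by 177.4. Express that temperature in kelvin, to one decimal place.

454.9 K

Let x be the Celsius reading; then the Fahrenheit reading is 1.8·x + 32.
(1.8·x + 32) - x = 177.4  ⇒  (0.8)·x = 145.4  ⇒  x = 181.7500°C.
In kelvin: 181.7500 + 273.15 = 454.9 K.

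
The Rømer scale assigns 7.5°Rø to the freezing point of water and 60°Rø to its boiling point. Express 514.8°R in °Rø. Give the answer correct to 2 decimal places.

First in Celsius: (514.8 - 491.67) × 5/9 = 12.8500°C.
Linearly onto the Rømer scale: 7.5 + (12.8500 / 100) × (60 - 7.5) = 14.25°Rø.

14.25°Rø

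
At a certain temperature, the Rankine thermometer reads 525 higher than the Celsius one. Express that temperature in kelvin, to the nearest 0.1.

314.8 K

Let x be the Celsius reading; then the Rankine reading is 1.8·x + 491.67.
(1.8·x + 491.67) - x = 525  ⇒  (0.8)·x = 33.33  ⇒  x = 41.6625°C.
In kelvin: 41.6625 + 273.15 = 314.8 K.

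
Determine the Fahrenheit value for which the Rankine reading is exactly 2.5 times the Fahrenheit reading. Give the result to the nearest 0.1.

Let F be the Fahrenheit reading. The Rankine reading is R = 1·F + 459.67.
Require R = 2.5·F: 1·F + 459.67 = 2.5·F.
(-1.5)·F = -459.67  ⇒  F = 306.4.

306.4°F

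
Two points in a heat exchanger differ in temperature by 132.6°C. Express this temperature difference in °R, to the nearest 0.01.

238.68°R

Only the scale ratio 1.8 matters for a change in temperature.
132.6 × 1.8 = 238.68.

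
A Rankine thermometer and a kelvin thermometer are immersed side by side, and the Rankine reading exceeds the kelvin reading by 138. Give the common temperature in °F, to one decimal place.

-149.2°F

Let x be the Rankine reading; then the kelvin reading is 5/9·x.
(5/9·x) - x = -138  ⇒  (-4/9)·x = -138  ⇒  x = 310.5000°R.
In Celsius: (310.5 - 491.67) × 5/9 = -100.6500°C.
In Fahrenheit: -100.6500 × 1.8 + 32 = -149.2°F.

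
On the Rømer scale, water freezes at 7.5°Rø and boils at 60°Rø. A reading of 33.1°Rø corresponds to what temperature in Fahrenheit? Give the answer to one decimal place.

Linear interpolation between the fixed points: C = (33.1 - 7.5) × 100 / (60 - 7.5) = 48.7619°C.
Then 48.7619 × 1.8 + 32 = 119.8°F.

119.8°F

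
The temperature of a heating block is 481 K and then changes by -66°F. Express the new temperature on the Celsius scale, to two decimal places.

171.18°C

Initial temperature in Celsius: 481 - 273.15 = 207.8500°C.
The 66°F change is an interval, so only the factor 5/9 applies: -66 × 5/9 = -36.6667°C.
Final Celsius temperature: 207.8500 - 36.6667 = 171.1833°C.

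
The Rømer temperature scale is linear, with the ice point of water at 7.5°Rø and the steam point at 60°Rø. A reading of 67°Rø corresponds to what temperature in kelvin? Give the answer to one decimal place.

Linear interpolation between the fixed points: C = (67 - 7.5) × 100 / (60 - 7.5) = 113.3333°C.
Then 113.3333 + 273.15 = 386.5 K.

386.5 K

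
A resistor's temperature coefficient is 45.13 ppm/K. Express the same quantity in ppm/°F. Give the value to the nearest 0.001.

The quantity depends on a temperature interval, so only the ratio of degree sizes applies; the offset between the scales is irrelevant.
A change of 1°F is a change of 5/9 K, so per °F the value is 45.13 × 5/9 = 25.072.

25.072 ppm/°F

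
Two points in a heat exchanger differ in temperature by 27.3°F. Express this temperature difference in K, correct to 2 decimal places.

15.17 K

For a temperature interval the offset drops out; only the factor 5/9 applies.
27.3 × 5/9 = 15.17.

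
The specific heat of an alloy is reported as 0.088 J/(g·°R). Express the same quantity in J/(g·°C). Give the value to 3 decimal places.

0.158 J/(g·°C)

Since only a temperature interval is involved, the additive offset between the scales drops out.
A change of 1°C is a change of 1.8°R, so per °C the value is 0.088 × 1.8 = 0.158.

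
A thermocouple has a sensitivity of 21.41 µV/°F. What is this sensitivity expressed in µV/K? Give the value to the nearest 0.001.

38.538 µV/K

Since only a temperature interval is involved, the additive offset between the scales drops out.
A change of 1 K is a change of 1.8°F, so per K the value is 21.41 × 1.8 = 38.538.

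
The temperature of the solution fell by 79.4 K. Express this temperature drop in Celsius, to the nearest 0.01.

Kelvin and Celsius degrees are the same size, so the interval is unchanged: 79.40.

79.40°C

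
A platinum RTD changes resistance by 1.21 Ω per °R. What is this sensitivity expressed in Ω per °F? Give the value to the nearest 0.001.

Since only a temperature interval is involved, the additive offset between the scales drops out.
A change of 1°F is a change of 1°R, so per °F the value is 1.21 × 1 = 1.210.

1.210 Ω per °F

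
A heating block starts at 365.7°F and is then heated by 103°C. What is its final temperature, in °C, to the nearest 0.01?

Initial temperature in Celsius: (365.7 - 32) × 5/9 = 185.3889°C.
Final Celsius temperature: 185.3889 + 103.0000 = 288.3889°C.

288.39°C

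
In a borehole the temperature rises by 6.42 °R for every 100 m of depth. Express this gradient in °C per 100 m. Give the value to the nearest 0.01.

3.57 °C/100 m

Since only a temperature interval is involved, the additive offset between the scales drops out.
A change of 1°R is a change of 5/9°C, so 6.42 × 5/9 = 3.57.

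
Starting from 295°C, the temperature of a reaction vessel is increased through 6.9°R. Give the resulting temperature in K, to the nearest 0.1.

The 6.9°R change is an interval, so only the factor 5/9 applies: +6.9 × 5/9 = +3.8333°C.
Final Celsius temperature: 295.0000 + 3.8333 = 298.8333°C.
In kelvin: 298.8333 + 273.15 = 572.0 K.

572.0 K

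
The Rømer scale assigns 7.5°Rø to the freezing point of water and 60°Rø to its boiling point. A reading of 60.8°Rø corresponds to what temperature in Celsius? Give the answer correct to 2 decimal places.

101.52°C

Linear interpolation between the fixed points: C = (60.8 - 7.5) × 100 / (60 - 7.5) = 101.5238°C.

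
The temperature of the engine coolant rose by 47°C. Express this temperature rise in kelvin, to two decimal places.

47.00 K

Celsius and kelvin degrees are the same size, so the interval is unchanged: 47.00.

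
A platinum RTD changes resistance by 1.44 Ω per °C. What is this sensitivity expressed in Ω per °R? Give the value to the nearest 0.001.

The quantity depends on a temperature interval, so only the ratio of degree sizes applies; the offset between the scales is irrelevant.
A change of 1°R is a change of 5/9°C, so per °R the value is 1.44 × 5/9 = 0.800.

0.800 Ω per °R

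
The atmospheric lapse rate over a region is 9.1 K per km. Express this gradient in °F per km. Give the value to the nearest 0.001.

16.380 °F/km

The quantity depends on a temperature interval, so only the ratio of degree sizes applies; the offset between the scales is irrelevant.
A change of 1 K is a change of 1.8°F, so 9.1 × 1.8 = 16.380.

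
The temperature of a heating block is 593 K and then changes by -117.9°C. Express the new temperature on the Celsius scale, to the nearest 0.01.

Initial temperature in Celsius: 593 - 273.15 = 319.8500°C.
Final Celsius temperature: 319.8500 - 117.9000 = 201.9500°C.

201.95°C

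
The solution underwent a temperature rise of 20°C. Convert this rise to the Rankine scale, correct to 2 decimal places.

An interval of 1°C corresponds to 1.8°R.
20 × 1.8 = 36.00.

36.00°R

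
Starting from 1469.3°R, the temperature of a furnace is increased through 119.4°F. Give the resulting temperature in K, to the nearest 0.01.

Initial temperature in Celsius: (1469.3 - 491.67) × 5/9 = 543.1278°C.
The 119.4°F change is an interval, so only the factor 5/9 applies: +119.4 × 5/9 = +66.3333°C.
Final Celsius temperature: 543.1278 + 66.3333 = 609.4611°C.
In kelvin: 609.4611 + 273.15 = 882.61 K.

882.61 K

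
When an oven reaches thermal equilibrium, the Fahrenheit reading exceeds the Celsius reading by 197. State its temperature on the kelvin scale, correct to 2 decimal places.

479.40 K

Let x be the Fahrenheit reading; then the Celsius reading is 5/9·x - 17.7778.
(5/9·x - 17.7778) - x = -197  ⇒  (-4/9)·x = -179.222  ⇒  x = 403.2500°F.
In Celsius: (403.25 - 32) × 5/9 = 206.2500°C.
In kelvin: 206.2500 + 273.15 = 479.40 K.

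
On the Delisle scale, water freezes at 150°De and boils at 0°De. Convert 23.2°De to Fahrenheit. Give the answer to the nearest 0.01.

184.16°F

Linear interpolation between the fixed points: C = (23.2 - 150) × 100 / (0 - 150) = 84.5333°C.
Then 84.5333 × 1.8 + 32 = 184.16°F.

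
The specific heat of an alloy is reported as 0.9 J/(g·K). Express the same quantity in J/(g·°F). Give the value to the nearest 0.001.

0.500 J/(g·°F)

The quantity depends on a temperature interval, so only the ratio of degree sizes applies; the offset between the scales is irrelevant.
A change of 1°F is a change of 5/9 K, so per °F the value is 0.9 × 5/9 = 0.500.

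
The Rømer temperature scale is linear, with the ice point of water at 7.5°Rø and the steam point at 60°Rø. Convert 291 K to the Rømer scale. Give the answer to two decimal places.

First in Celsius: 291 - 273.15 = 17.8500°C.
Linearly onto the Rømer scale: 7.5 + (17.8500 / 100) × (60 - 7.5) = 16.87°Rø.

16.87°Rø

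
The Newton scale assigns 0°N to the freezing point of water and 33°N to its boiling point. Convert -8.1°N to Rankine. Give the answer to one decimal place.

Linear interpolation between the fixed points: C = (-8.1 - 0) × 100 / (33 - 0) = -24.5455°C.
Then -24.5455 × 1.8 + 491.67 = 447.5°R.

447.5°R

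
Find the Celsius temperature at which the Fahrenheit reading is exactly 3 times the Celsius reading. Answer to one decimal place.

Let C be the Celsius reading. The Fahrenheit reading is F = 1.8·C + 32.
Require F = 3·C: 1.8·C + 32 = 3·C.
(-1.2)·C = -32  ⇒  C = 26.7.

26.7°C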